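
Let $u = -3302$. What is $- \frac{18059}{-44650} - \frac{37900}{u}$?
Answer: $\frac{875932909}{73717150} \approx 11.882$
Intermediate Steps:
$- \frac{18059}{-44650} - \frac{37900}{u} = - \frac{18059}{-44650} - \frac{37900}{-3302} = \left(-18059\right) \left(- \frac{1}{44650}\right) - - \frac{18950}{1651} = \frac{18059}{44650} + \frac{18950}{1651} = \frac{875932909}{73717150}$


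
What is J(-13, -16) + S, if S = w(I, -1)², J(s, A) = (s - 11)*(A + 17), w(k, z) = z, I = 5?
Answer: -23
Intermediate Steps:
J(s, A) = (-11 + s)*(17 + A)
S = 1 (S = (-1)² = 1)
J(-13, -16) + S = (-187 - 11*(-16) + 17*(-13) - 16*(-13)) + 1 = (-187 + 176 - 221 + 208) + 1 = -24 + 1 = -23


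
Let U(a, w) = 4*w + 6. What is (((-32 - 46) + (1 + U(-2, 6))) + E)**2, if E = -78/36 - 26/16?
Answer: 1485961/576 ≈ 2579.8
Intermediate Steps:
U(a, w) = 6 + 4*w
E = -91/24 (E = -78*1/36 - 26*1/16 = -13/6 - 13/8 = -91/24 ≈ -3.7917)
(((-32 - 46) + (1 + U(-2, 6))) + E)**2 = (((-32 - 46) + (1 + (6 + 4*6))) - 91/24)**2 = ((-78 + (1 + (6 + 24))) - 91/24)**2 = ((-78 + (1 + 30)) - 91/24)**2 = ((-78 + 31) - 91/24)**2 = (-47 - 91/24)**2 = (-1219/24)**2 = 1485961/576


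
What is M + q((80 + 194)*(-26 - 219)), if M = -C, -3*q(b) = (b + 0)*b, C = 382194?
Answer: -4507583482/3 ≈ -1.5025e+9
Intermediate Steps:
q(b) = -b²/3 (q(b) = -(b + 0)*b/3 = -b*b/3 = -b²/3)
M = -382194 (M = -1*382194 = -382194)
M + q((80 + 194)*(-26 - 219)) = -382194 - (-26 - 219)²*(80 + 194)²/3 = -382194 - (274*(-245))²/3 = -382194 - ⅓*(-67130)² = -382194 - ⅓*4506436900 = -382194 - 4506436900/3 = -4507583482/3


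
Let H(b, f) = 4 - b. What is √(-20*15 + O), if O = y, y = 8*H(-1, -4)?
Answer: 2*I*√65 ≈ 16.125*I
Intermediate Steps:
y = 40 (y = 8*(4 - 1*(-1)) = 8*(4 + 1) = 8*5 = 40)
O = 40
√(-20*15 + O) = √(-20*15 + 40) = √(-300 + 40) = √(-260) = 2*I*√65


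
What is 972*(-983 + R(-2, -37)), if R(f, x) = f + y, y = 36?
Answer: -922428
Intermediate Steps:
R(f, x) = 36 + f (R(f, x) = f + 36 = 36 + f)
972*(-983 + R(-2, -37)) = 972*(-983 + (36 - 2)) = 972*(-983 + 34) = 972*(-949) = -922428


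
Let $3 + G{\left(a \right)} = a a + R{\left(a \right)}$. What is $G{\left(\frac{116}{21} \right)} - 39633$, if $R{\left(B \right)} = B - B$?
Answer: $- \frac{17466020}{441} \approx -39606.0$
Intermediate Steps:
$R{\left(B \right)} = 0$
$G{\left(a \right)} = -3 + a^{2}$ ($G{\left(a \right)} = -3 + \left(a a + 0\right) = -3 + \left(a^{2} + 0\right) = -3 + a^{2}$)
$G{\left(\frac{116}{21} \right)} - 39633 = \left(-3 + \left(\frac{116}{21}\right)^{2}\right) - 39633 = \left(-3 + \frac{13456}{441}\right) - 39633 = \frac{12133}{441} - 39633 = - \frac{17466020}{441}$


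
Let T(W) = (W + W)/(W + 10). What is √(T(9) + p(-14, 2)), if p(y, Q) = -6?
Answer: 4*I*√114/19 ≈ 2.2478*I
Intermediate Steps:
T(W) = 2*W/(10 + W) (T(W) = (2*W)/(10 + W) = 2*W/(10 + W))
√(T(9) + p(-14, 2)) = √(2*9/(10 + 9) - 6) = √(2*9/19 - 6) = √(2*9*(1/19) - 6) = √(18/19 - 6) = √(-96/19) = 4*I*√114/19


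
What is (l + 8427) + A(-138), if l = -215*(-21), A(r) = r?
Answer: 12804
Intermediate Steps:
l = 4515
(l + 8427) + A(-138) = (4515 + 8427) - 138 = 12942 - 138 = 12804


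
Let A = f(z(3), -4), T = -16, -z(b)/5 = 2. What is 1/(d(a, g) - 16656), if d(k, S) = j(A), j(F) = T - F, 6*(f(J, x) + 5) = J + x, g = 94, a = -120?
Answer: -3/49994 ≈ -6.0007e-5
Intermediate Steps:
z(b) = -10 (z(b) = -5*2 = -10)
f(J, x) = -5 + J/6 + x/6 (f(J, x) = -5 + (J + x)/6 = -5 + (J/6 + x/6) = -5 + J/6 + x/6)
A = -22/3 (A = -5 + (⅙)*(-10) + (⅙)*(-4) = -5 - 5/3 - ⅔ = -22/3 ≈ -7.3333)
j(F) = -16 - F
d(k, S) = -26/3 (d(k, S) = -16 - 1*(-22/3) = -16 + 22/3 = -26/3)
1/(d(a, g) - 16656) = 1/(-26/3 - 16656) = 1/(-49994/3) = -3/49994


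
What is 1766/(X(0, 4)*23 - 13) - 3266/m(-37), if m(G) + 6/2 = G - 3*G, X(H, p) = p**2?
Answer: -14564/355 ≈ -41.025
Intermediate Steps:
m(G) = -3 - 2*G (m(G) = -3 + (G - 3*G) = -3 - 2*G)
1766/(X(0, 4)*23 - 13) - 3266/m(-37) = 1766/(4**2*23 - 13) - 3266/(-3 - 2*(-37)) = 1766/(16*23 - 13) - 3266/(-3 + 74) = 1766/(368 - 13) - 3266/71 = 1766/355 - 3266*1/71 = 1766*(1/355) - 46 = 1766/355 - 46 = -14564/355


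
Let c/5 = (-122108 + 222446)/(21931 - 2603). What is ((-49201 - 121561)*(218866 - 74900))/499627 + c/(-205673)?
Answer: -48863590542776315039/993070552295744 ≈ -49205.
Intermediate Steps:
c = 250845/9664 (c = 5*((-122108 + 222446)/(21931 - 2603)) = 5*(100338/19328) = 5*(100338*(1/19328)) = 5*(50169/9664) = 250845/9664 ≈ 25.957)
((-49201 - 121561)*(218866 - 74900))/499627 + c/(-205673) = ((-49201 - 121561)*(218866 - 74900))/499627 + (250845/9664)/(-205673) = -170762*143966*(1/499627) + (250845/9664)*(-1/205673) = -24583922092*1/499627 - 250845/1987623872 = -24583922092/499627 - 250845/1987623872 = -48863590542776315039/993070552295744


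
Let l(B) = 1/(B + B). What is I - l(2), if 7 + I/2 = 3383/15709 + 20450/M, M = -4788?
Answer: -1681911853/75214692 ≈ -22.361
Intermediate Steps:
l(B) = 1/(2*B)
I = -415777045/18803673 (I = -14 + 2*(3383/15709 + 20450/(-4788)) = -14 + 2*(3383*(1/15709) + 20450*(-1/4788)) = -14 + 2*(3383/15709 - 10225/2394) = -14 + 2*(-152525623/37607346) = -14 - 152525623/18803673 = -415777045/18803673 ≈ -22.111)
I - l(2) = -415777045/18803673 - 1/(2*2) = -415777045/18803673 - 1*¼ = -415777045/18803673 - ¼ = -1681911853/75214692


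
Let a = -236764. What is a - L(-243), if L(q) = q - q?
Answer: -236764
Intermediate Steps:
L(q) = 0
a - L(-243) = -236764 - 1*0 = -236764 + 0 = -236764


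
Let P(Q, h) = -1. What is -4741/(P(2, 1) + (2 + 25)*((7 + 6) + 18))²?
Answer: -431/63536 ≈ -0.0067836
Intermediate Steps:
-4741/(P(2, 1) + (2 + 25)*((7 + 6) + 18))² = -4741/(-1 + (2 + 25)*((7 + 6) + 18))² = -4741/(-1 + 27*(13 + 18))² = -4741/(-1 + 27*31)² = -4741/(-1 + 837)² = -4741/(836²) = -4741/698896 = -4741*1/698896 = -431/63536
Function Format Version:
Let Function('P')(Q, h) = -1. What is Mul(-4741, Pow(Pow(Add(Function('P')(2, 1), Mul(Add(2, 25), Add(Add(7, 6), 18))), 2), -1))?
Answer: Rational(-431, 63536) ≈ -0.0067836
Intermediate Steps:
Mul(-4741, Pow(Pow(Add(Function('P')(2, 1), Mul(Add(2, 25), Add(Add(7, 6), 18))), 2), -1)) = Mul(-4741, Pow(Pow(Add(-1, Mul(Add(2, 25), Add(Add(7, 6), 18))), 2), -1)) = Mul(-4741, Pow(Pow(Add(-1, Mul(27, Add(13, 18))), 2), -1)) = Mul(-4741, Pow(Pow(Add(-1, Mul(27, 31)), 2), -1)) = Mul(-4741, Pow(Pow(Add(-1, 837), 2), -1)) = Mul(-4741, Pow(Pow(836, 2), -1)) = Mul(-4741, Pow(698896, -1)) = Mul(-4741, Rational(1, 698896)) = Rational(-431, 63536)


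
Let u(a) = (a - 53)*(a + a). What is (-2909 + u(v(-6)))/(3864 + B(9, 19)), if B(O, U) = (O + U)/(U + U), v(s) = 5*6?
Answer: -81491/73430 ≈ -1.1098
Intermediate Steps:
v(s) = 30
B(O, U) = (O + U)/(2*U) (B(O, U) = (O + U)/((2*U)) = (O + U)*(1/(2*U)) = (O + U)/(2*U))
u(a) = 2*a*(-53 + a) (u(a) = (-53 + a)*(2*a) = 2*a*(-53 + a))
(-2909 + u(v(-6)))/(3864 + B(9, 19)) = (-2909 + 2*30*(-53 + 30))/(3864 + (½)*(9 + 19)/19) = (-2909 + 2*30*(-23))/(3864 + (½)*(1/19)*28) = (-2909 - 1380)/(3864 + 14/19) = -4289/73430/19 = -4289*19/73430 = -81491/73430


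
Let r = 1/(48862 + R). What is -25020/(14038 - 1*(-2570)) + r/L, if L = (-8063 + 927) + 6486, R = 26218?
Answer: -12719021423/8442746000 ≈ -1.5065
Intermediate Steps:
r = 1/75080 (r = 1/(48862 + 26218) = 1/75080 ≈ 1.3319e-5)
L = -650 (L = -7136 + 6486 = -650)
-25020/(14038 - 1*(-2570)) + r/L = -25020/(14038 - 1*(-2570)) + (1/75080)/(-650) = -25020/(14038 + 2570) + (1/75080)*(-1/650) = -25020/16608 - 1/48802000 = -25020*1/16608 - 1/48802000 = -2085/1384 - 1/48802000 = -12719021423/8442746000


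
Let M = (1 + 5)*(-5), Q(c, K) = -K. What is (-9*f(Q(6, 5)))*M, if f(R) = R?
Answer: -1350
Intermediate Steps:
M = -30 (M = 6*(-5) = -30)
(-9*f(Q(6, 5)))*M = -(-9)*5*(-30) = -9*(-5)*(-30) = 45*(-30) = -1350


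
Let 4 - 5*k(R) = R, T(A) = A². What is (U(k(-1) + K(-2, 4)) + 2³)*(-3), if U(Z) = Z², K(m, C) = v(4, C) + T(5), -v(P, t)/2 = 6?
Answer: -612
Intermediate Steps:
v(P, t) = -12 (v(P, t) = -2*6 = -12)
k(R) = ⅘ - R/5
K(m, C) = 13 (K(m, C) = -12 + 5² = -12 + 25 = 13)
(U(k(-1) + K(-2, 4)) + 2³)*(-3) = (((⅘ - ⅕*(-1)) + 13)² + 2³)*(-3) = (((⅘ + ⅕) + 13)² + 8)*(-3) = ((1 + 13)² + 8)*(-3) = (14² + 8)*(-3) = (196 + 8)*(-3) = 204*(-3) = -612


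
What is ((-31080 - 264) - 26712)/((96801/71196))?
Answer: -33604512/787 ≈ -42700.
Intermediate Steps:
((-31080 - 264) - 26712)/((96801/71196)) = (-31344 - 26712)/((96801*(1/71196))) = -58056/32267/23732 = -58056*23732/32267 = -33604512/787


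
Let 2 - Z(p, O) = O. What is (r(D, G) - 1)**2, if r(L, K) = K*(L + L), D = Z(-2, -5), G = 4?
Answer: 3025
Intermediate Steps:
Z(p, O) = 2 - O
D = 7 (D = 2 - 1*(-5) = 2 + 5 = 7)
r(L, K) = 2*K*L (r(L, K) = K*(2*L) = 2*K*L)
(r(D, G) - 1)**2 = (2*4*7 - 1)**2 = (56 - 1)**2 = 55**2 = 3025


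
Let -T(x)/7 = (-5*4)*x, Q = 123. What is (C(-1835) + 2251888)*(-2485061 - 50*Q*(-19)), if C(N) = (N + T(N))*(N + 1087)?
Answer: -463661772599948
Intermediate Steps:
T(x) = 140*x (T(x) = -7*(-5*4)*x = -(-140)*x = 140*x)
C(N) = 141*N*(1087 + N) (C(N) = (N + 140*N)*(N + 1087) = (141*N)*(1087 + N) = 141*N*(1087 + N))
(C(-1835) + 2251888)*(-2485061 - 50*Q*(-19)) = (141*(-1835)*(1087 - 1835) + 2251888)*(-2485061 - 50*123*(-19)) = (141*(-1835)*(-748) + 2251888)*(-2485061 - 6150*(-19)) = (193533780 + 2251888)*(-2485061 + 116850) = 195785668*(-2368211) = -463661772599948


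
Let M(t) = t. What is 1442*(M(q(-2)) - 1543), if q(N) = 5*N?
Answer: -2239426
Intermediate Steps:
1442*(M(q(-2)) - 1543) = 1442*(5*(-2) - 1543) = 1442*(-10 - 1543) = 1442*(-1553) = -2239426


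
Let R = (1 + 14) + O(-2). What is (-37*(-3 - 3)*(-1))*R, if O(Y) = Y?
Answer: -2886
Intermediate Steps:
R = 13 (R = (1 + 14) - 2 = 15 - 2 = 13)
(-37*(-3 - 3)*(-1))*R = -37*(-3 - 3)*(-1)*13 = -(-222)*(-1)*13 = -37*6*13 = -222*13 = -2886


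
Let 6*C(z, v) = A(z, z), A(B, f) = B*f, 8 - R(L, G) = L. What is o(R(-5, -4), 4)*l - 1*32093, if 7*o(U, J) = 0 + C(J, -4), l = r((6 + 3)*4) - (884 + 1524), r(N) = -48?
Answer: -693601/21 ≈ -33029.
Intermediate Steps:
R(L, G) = 8 - L
C(z, v) = z²/6 (C(z, v) = (z*z)/6 = z²/6)
l = -2456 (l = -48 - (884 + 1524) = -48 - 1*2408 = -48 - 2408 = -2456)
o(U, J) = J²/42 (o(U, J) = (0 + J²/6)/7 = (J²/6)/7 = J²/42)
o(R(-5, -4), 4)*l - 1*32093 = ((1/42)*4²)*(-2456) - 1*32093 = ((1/42)*16)*(-2456) - 32093 = (8/21)*(-2456) - 32093 = -19648/21 - 32093 = -693601/21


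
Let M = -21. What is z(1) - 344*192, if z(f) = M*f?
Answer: -66069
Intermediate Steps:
z(f) = -21*f
z(1) - 344*192 = -21*1 - 344*192 = -21 - 66048 = -66069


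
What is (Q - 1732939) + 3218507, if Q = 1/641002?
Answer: 952252059137/641002 ≈ 1.4856e+6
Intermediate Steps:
Q = 1/641002 ≈ 1.5601e-6
(Q - 1732939) + 3218507 = (1/641002 - 1732939) + 3218507 = -1110817364877/641002 + 3218507 = 952252059137/641002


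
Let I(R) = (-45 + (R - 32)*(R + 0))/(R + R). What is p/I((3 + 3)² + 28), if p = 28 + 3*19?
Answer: 10880/2003 ≈ 5.4319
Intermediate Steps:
p = 85 (p = 28 + 57 = 85)
I(R) = (-45 + R*(-32 + R))/(2*R) (I(R) = (-45 + (-32 + R)*R)/((2*R)) = (-45 + R*(-32 + R))*(1/(2*R)) = (-45 + R*(-32 + R))/(2*R))
p/I((3 + 3)² + 28) = 85/(((-45 + ((3 + 3)² + 28)*(-32 + ((3 + 3)² + 28)))/(2*((3 + 3)² + 28)))) = 85/(((-45 + (6² + 28)*(-32 + (6² + 28)))/(2*(6² + 28)))) = 85/(((-45 + (36 + 28)*(-32 + (36 + 28)))/(2*(36 + 28)))) = 85/(((½)*(-45 + 64*(-32 + 64))/64)) = 85/(((½)*(1/64)*(-45 + 64*32))) = 85/(((½)*(1/64)*(-45 + 2048))) = 85/(((½)*(1/64)*2003)) = 85/(2003/128) = 85*(128/2003) = 10880/2003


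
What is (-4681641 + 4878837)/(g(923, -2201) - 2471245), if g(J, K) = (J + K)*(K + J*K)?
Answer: 197196/2596628027 ≈ 7.5943e-5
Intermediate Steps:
(-4681641 + 4878837)/(g(923, -2201) - 2471245) = (-4681641 + 4878837)/(-2201*(923 - 2201 + 923² + 923*(-2201)) - 2471245) = 197196/(-2201*(923 - 2201 + 851929 - 2031523) - 2471245) = 197196/(-2201*(-1180872) - 2471245) = 197196/(2599099272 - 2471245) = 197196/2596628027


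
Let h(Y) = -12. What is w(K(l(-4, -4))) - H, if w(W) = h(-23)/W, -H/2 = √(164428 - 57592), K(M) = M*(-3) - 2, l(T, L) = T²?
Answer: 6/25 + 4*√26709 ≈ 653.96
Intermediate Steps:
K(M) = -2 - 3*M (K(M) = -3*M - 2 = -2 - 3*M)
H = -4*√26709 (H = -2*√(164428 - 57592) = -4*√26709 ≈ -653.72)
w(W) = -12/W
w(K(l(-4, -4))) - H = -12/(-2 - 3*(-4)²) - (-4)*√26709 = -12/(-2 - 3*16) + 4*√26709 = -12/(-2 - 48) + 4*√26709 = -12/(-50) + 4*√26709 = -12*(-1/50) + 4*√26709 = 6/25 + 4*√26709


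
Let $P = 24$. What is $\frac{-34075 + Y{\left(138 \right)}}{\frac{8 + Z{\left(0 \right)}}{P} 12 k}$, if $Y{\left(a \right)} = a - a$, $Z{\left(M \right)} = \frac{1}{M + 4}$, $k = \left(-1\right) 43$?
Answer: $\frac{272600}{1419} \approx 192.11$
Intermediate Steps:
$k = -43$
$Z{\left(M \right)} = \frac{1}{4 + M}$
$Y{\left(a \right)} = 0$
$\frac{-34075 + Y{\left(138 \right)}}{\frac{8 + Z{\left(0 \right)}}{P} 12 k} = \frac{-34075 + 0}{\frac{8 + \frac{1}{4 + 0}}{24} \cdot 12 \left(-43\right)} = - \frac{34075}{\left(8 + \frac{1}{4}\right) \frac{1}{24} \cdot 12 \left(-43\right)} = - \frac{34075}{\frac{33}{4} \cdot \frac{1}{24} \cdot 12 \left(-43\right)} = - \frac{34075}{\frac{11}{32} \cdot 12 \left(-43\right)} = - \frac{34075}{\frac{33}{8} \left(-43\right)} = - \frac{34075}{- \frac{1419}{8}} = \left(-34075\right) \left(- \frac{8}{1419}\right) = \frac{272600}{1419}$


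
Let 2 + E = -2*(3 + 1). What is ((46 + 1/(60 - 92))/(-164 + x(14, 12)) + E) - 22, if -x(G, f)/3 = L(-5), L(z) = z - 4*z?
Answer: -215487/6688 ≈ -32.220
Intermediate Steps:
L(z) = -3*z
x(G, f) = -45 (x(G, f) = -(-9)*(-5) = -3*15 = -45)
E = -10 (E = -2 - 2*(3 + 1) = -2 - 2*4 = -2 - 8 = -10)
((46 + 1/(60 - 92))/(-164 + x(14, 12)) + E) - 22 = ((46 + 1/(60 - 92))/(-164 - 45) - 10) - 22 = ((46 + 1/(-32))/(-209) - 10) - 22 = ((46 - 1/32)*(-1/209) - 10) - 22 = ((1471/32)*(-1/209) - 10) - 22 = (-1471/6688 - 10) - 22 = -68351/6688 - 22 = -215487/6688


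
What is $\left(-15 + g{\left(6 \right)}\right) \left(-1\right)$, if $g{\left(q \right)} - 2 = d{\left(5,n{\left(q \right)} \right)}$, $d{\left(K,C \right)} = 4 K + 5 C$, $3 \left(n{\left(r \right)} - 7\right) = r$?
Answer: $-52$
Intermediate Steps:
$n{\left(r \right)} = 7 + \frac{r}{3}$
$g{\left(q \right)} = 57 + \frac{5 q}{3}$ ($g{\left(q \right)} = 2 + \left(4 \cdot 5 + 5 \left(7 + \frac{q}{3}\right)\right) = 2 + \left(20 + \left(35 + \frac{5 q}{3}\right)\right) = 2 + \left(55 + \frac{5 q}{3}\right) = 57 + \frac{5 q}{3}$)
$\left(-15 + g{\left(6 \right)}\right) \left(-1\right) = \left(-15 + \left(57 + \frac{5}{3} \cdot 6\right)\right) \left(-1\right) = \left(-15 + \left(57 + 10\right)\right) \left(-1\right) = \left(-15 + 67\right) \left(-1\right) = 52 \left(-1\right) = -52$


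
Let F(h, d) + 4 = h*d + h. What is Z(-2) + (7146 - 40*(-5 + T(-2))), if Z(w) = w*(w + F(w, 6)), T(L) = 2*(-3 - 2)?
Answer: 7786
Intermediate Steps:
T(L) = -10 (T(L) = 2*(-5) = -10)
F(h, d) = -4 + h + d*h (F(h, d) = -4 + (h*d + h) = -4 + (d*h + h) = -4 + (h + d*h) = -4 + h + d*h)
Z(w) = w*(-4 + 8*w) (Z(w) = w*(w + (-4 + w + 6*w)) = w*(w + (-4 + 7*w)) = w*(-4 + 8*w))
Z(-2) + (7146 - 40*(-5 + T(-2))) = 4*(-2)*(-1 + 2*(-2)) + (7146 - 40*(-5 - 10)) = 4*(-2)*(-1 - 4) + (7146 - 40*(-15)) = 4*(-2)*(-5) + (7146 - 1*(-600)) = 40 + (7146 + 600) = 40 + 7746 = 7786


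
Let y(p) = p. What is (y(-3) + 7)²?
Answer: 16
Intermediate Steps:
(y(-3) + 7)² = (-3 + 7)² = 4² = 16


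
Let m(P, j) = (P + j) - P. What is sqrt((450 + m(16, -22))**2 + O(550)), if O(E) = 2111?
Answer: sqrt(185295) ≈ 430.46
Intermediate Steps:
m(P, j) = j
sqrt((450 + m(16, -22))**2 + O(550)) = sqrt((450 - 22)**2 + 2111) = sqrt(428**2 + 2111) = sqrt(183184 + 2111) = sqrt(185295)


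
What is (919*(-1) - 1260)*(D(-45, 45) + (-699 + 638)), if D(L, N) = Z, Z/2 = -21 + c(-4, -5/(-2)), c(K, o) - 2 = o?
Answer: 204826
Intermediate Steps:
c(K, o) = 2 + o
Z = -33 (Z = 2*(-21 + (2 - 5/(-2))) = 2*(-21 + (2 - 5*(-½))) = 2*(-21 + (2 + 5/2)) = 2*(-21 + 9/2) = 2*(-33/2) = -33)
D(L, N) = -33
(919*(-1) - 1260)*(D(-45, 45) + (-699 + 638)) = (919*(-1) - 1260)*(-33 + (-699 + 638)) = (-919 - 1260)*(-33 - 61) = -2179*(-94) = 204826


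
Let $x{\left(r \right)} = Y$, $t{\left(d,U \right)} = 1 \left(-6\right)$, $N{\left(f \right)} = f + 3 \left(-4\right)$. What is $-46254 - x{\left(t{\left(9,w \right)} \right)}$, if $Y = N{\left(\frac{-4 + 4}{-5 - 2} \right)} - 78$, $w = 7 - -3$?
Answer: $-46164$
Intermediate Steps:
$w = 10$ ($w = 7 + 3 = 10$)
$N{\left(f \right)} = -12 + f$ ($N{\left(f \right)} = f - 12 = -12 + f$)
$Y = -90$ ($Y = \left(-12 + \frac{-4 + 4}{-5 - 2}\right) - 78 = \left(-12 + \frac{0}{-7}\right) - 78 = \left(-12 + 0 \left(- \frac{1}{7}\right)\right) - 78 = \left(-12 + 0\right) - 78 = -12 - 78 = -90$)
$t{\left(d,U \right)} = -6$
$x{\left(r \right)} = -90$
$-46254 - x{\left(t{\left(9,w \right)} \right)} = -46254 - -90 = -46254 + 90 = -46164$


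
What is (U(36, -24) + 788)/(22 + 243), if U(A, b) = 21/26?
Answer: 20509/6890 ≈ 2.9766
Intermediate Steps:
U(A, b) = 21/26 (U(A, b) = 21*(1/26) = 21/26)
(U(36, -24) + 788)/(22 + 243) = (21/26 + 788)/(22 + 243) = (20509/26)/265 = (20509/26)*(1/265) = 20509/6890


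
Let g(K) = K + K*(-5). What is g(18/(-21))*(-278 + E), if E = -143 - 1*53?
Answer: -11376/7 ≈ -1625.1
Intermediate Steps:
E = -196 (E = -143 - 53 = -196)
g(K) = -4*K (g(K) = K - 5*K = -4*K)
g(18/(-21))*(-278 + E) = (-72/(-21))*(-278 - 196) = -72*(-1)/21*(-474) = -4*(-6/7)*(-474) = (24/7)*(-474) = -11376/7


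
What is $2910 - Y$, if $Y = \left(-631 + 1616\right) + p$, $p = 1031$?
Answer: $894$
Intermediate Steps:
$Y = 2016$ ($Y = \left(-631 + 1616\right) + 1031 = 985 + 1031 = 2016$)
$2910 - Y = 2910 - 2016 = 894$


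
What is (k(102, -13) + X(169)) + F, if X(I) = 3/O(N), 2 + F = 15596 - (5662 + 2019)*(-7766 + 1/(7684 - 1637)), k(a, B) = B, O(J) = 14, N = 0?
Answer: 5051223355973/84658 ≈ 5.9666e+7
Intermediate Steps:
F = 360801745599/6047 (F = -2 + (15596 - (5662 + 2019)*(-7766 + 1/(7684 - 1637))) = -2 + (15596 - 7681*(-7766 + 1/6047)) = -2 + (15596 - 7681*(-46961001)/6047) = -2 + (15596 - 1*(-360707448681/6047)) = -2 + (15596 + 360707448681/6047) = -2 + 360801757693/6047 = 360801745599/6047 ≈ 5.9666e+7)
X(I) = 3/14
(k(102, -13) + X(169)) + F = (-13 + 3/14) + 360801745599/6047 = -179/14 + 360801745599/6047 = 5051223355973/84658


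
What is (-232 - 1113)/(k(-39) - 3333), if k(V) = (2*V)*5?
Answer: 1345/3723 ≈ 0.36127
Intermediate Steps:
k(V) = 10*V
(-232 - 1113)/(k(-39) - 3333) = (-232 - 1113)/(10*(-39) - 3333) = -1345/(-390 - 3333) = -1345/(-3723) = -1345*(-1/3723) = 1345/3723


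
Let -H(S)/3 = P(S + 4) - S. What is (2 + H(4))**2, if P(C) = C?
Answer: 100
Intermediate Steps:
H(S) = -12 (H(S) = -3*((S + 4) - S) = -3*((4 + S) - S) = -3*4 = -12)
(2 + H(4))**2 = (2 - 12)**2 = (-10)**2 = 100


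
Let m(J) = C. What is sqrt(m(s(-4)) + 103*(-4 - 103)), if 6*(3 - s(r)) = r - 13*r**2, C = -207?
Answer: 2*I*sqrt(2807) ≈ 105.96*I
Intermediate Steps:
s(r) = 3 - r/6 + 13*r**2/6 (s(r) = 3 - (r - 13*r**2)/6 = 3 + (-r/6 + 13*r**2/6) = 3 - r/6 + 13*r**2/6)
m(J) = -207
sqrt(m(s(-4)) + 103*(-4 - 103)) = sqrt(-207 + 103*(-4 - 103)) = sqrt(-207 + 103*(-107)) = sqrt(-207 - 11021) = sqrt(-11228) = 2*I*sqrt(2807)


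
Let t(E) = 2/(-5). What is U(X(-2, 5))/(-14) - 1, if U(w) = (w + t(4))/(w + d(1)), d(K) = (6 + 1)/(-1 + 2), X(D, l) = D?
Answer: -169/175 ≈ -0.96571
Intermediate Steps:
t(E) = -⅖ (t(E) = 2*(-⅕) = -⅖)
d(K) = 7 (d(K) = 7/1 = 7*1 = 7)
U(w) = (-⅖ + w)/(7 + w) (U(w) = (w - ⅖)/(w + 7) = (-⅖ + w)/(7 + w))
U(X(-2, 5))/(-14) - 1 = ((-⅖ - 2)/(7 - 2))/(-14) - 1 = -(-12)/(14*5*5) - 1 = -(-12)/(70*5) - 1 = -1/14*(-12/25) - 1 = 6/175 - 1 = -169/175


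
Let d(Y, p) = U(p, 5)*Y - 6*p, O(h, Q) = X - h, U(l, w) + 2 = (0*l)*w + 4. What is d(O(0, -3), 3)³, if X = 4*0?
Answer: -5832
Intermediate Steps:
X = 0
U(l, w) = 2 (U(l, w) = -2 + ((0*l)*w + 4) = -2 + (0*w + 4) = -2 + (0 + 4) = -2 + 4 = 2)
O(h, Q) = -h (O(h, Q) = 0 - h = -h)
d(Y, p) = -6*p + 2*Y (d(Y, p) = 2*Y - 6*p = -6*p + 2*Y)
d(O(0, -3), 3)³ = (-6*3 + 2*(-1*0))³ = (-18 + 2*0)³ = (-18 + 0)³ = (-18)³ = -5832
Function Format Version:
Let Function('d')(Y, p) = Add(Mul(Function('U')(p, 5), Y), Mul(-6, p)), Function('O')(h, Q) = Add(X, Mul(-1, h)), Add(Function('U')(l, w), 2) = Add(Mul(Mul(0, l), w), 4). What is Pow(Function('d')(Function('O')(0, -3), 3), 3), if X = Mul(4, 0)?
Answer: -5832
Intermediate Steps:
X = 0
Function('U')(l, w) = 2 (Function('U')(l, w) = Add(-2, Add(Mul(Mul(0, l), w), 4)) = Add(-2, Add(Mul(0, w), 4)) = Add(-2, Add(0, 4)) = Add(-2, 4) = 2)
Function('O')(h, Q) = Mul(-1, h) (Function('O')(h, Q) = Add(0, Mul(-1, h)) = Mul(-1, h))
Function('d')(Y, p) = Add(Mul(-6, p), Mul(2, Y)) (Function('d')(Y, p) = Add(Mul(2, Y), Mul(-6, p)) = Add(Mul(-6, p), Mul(2, Y)))
Pow(Function('d')(Function('O')(0, -3), 3), 3) = Pow(Add(Mul(-6, 3), Mul(2, Mul(-1, 0))), 3) = Pow(Add(-18, Mul(2, 0)), 3) = Pow(Add(-18, 0), 3) = Pow(-18, 3) = -5832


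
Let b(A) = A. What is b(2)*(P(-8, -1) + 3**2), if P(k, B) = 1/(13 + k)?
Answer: 92/5 ≈ 18.400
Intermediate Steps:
b(2)*(P(-8, -1) + 3**2) = 2*(1/(13 - 8) + 3**2) = 2*(1/5 + 9) = 2*(46/5) = 92/5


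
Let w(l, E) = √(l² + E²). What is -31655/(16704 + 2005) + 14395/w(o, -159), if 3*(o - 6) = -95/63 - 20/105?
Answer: -31655/18709 + 544131*√904117330/180823466 ≈ 88.790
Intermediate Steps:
o = 1027/189 (o = 6 + (-95/63 - 20/105)/3 = 6 + (-95*1/63 - 20*1/105)/3 = 6 + (-95/63 - 4/21)/3 = 6 + (⅓)*(-107/63) = 6 - 107/189 = 1027/189 ≈ 5.4339)
w(l, E) = √(E² + l²)
-31655/(16704 + 2005) + 14395/w(o, -159) = -31655/(16704 + 2005) + 14395/(√((-159)² + (1027/189)²)) = -31655/18709 + 14395/(√(25281 + 1054729/35721)) = -31655*1/18709 + 14395/(√(904117330/35721)) = -31655/18709 + 14395/((√904117330/189)) = -31655/18709 + 14395*(189*√904117330/904117330) = -31655/18709 + 544131*√904117330/180823466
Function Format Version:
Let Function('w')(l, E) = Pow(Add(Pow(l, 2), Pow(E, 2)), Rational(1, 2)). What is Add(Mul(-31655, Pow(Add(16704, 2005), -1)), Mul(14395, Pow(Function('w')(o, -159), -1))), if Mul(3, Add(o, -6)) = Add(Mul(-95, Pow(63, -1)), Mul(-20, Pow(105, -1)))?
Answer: Add(Rational(-31655, 18709), Mul(Rational(544131, 180823466), Pow(904117330, Rational(1, 2)))) ≈ 88.790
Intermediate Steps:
o = Rational(1027, 189) (o = Add(6, Mul(Rational(1, 3), Add(Mul(-95, Pow(63, -1)), Mul(-20, Pow(105, -1))))) = Add(6, Mul(Rational(1, 3), Add(Mul(-95, Rational(1, 63)), Mul(-20, Rational(1, 105))))) = Add(6, Mul(Rational(1, 3), Add(Rational(-95, 63), Rational(-4, 21)))) = Add(6, Mul(Rational(1, 3), Rational(-107, 63))) = Add(6, Rational(-107, 189)) = Rational(1027, 189) ≈ 5.4339)
Function('w')(l, E) = Pow(Add(Pow(E, 2), Pow(l, 2)), Rational(1, 2))
Add(Mul(-31655, Pow(Add(16704, 2005), -1)), Mul(14395, Pow(Function('w')(o, -159), -1))) = Add(Mul(-31655, Pow(Add(16704, 2005), -1)), Mul(14395, Pow(Pow(Add(Pow(-159, 2), Pow(Rational(1027, 189), 2)), Rational(1, 2)), -1))) = Add(Mul(-31655, Pow(18709, -1)), Mul(14395, Pow(Pow(Add(25281, Rational(1054729, 35721)), Rational(1, 2)), -1))) = Add(Mul(-31655, Rational(1, 18709)), Mul(14395, Pow(Pow(Rational(904117330, 35721), Rational(1, 2)), -1))) = Add(Rational(-31655, 18709), Mul(14395, Pow(Mul(Rational(1, 189), Pow(904117330, Rational(1, 2))), -1))) = Add(Rational(-31655, 18709), Mul(14395, Mul(Rational(189, 904117330), Pow(904117330, Rational(1, 2))))) = Add(Rational(-31655, 18709), Mul(Rational(544131, 180823466), Pow(904117330, Rational(1, 2))))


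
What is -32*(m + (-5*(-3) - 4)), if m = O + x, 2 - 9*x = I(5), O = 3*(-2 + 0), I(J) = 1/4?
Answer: -1496/9 ≈ -166.22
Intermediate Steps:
I(J) = ¼
O = -6 (O = 3*(-2) = -6)
x = 7/36 (x = 2/9 - ⅑*¼ = 2/9 - 1/36 = 7/36 ≈ 0.19444)
m = -209/36 (m = -6 + 7/36 = -209/36 ≈ -5.8056)
-32*(m + (-5*(-3) - 4)) = -32*(-209/36 + (-5*(-3) - 4)) = -32*(-209/36 + (15 - 4)) = -32*(-209/36 + 11) = -32*187/36 = -1496/9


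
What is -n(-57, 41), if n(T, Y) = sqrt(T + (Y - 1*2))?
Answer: -3*I*sqrt(2) ≈ -4.2426*I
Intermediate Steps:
n(T, Y) = sqrt(-2 + T + Y) (n(T, Y) = sqrt(T + (Y - 2)) = sqrt(T + (-2 + Y)) = sqrt(-2 + T + Y))
-n(-57, 41) = -sqrt(-2 - 57 + 41) = -sqrt(-18) = -3*I*sqrt(2)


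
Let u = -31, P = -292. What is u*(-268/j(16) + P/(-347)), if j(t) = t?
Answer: 684511/1388 ≈ 493.16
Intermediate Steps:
u*(-268/j(16) + P/(-347)) = -31*(-268/16 - 292/(-347)) = -31*(-268*1/16 - 292*(-1/347)) = -31*(-67/4 + 292/347) = -31*(-22081/1388) = 684511/1388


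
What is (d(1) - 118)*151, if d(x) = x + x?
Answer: -17516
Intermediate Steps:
d(x) = 2*x
(d(1) - 118)*151 = (2*1 - 118)*151 = (2 - 118)*151 = -116*151 = -17516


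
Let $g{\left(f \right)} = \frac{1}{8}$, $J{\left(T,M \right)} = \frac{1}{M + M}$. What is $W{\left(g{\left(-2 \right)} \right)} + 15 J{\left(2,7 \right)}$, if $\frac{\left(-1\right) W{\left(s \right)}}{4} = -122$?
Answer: $\frac{6847}{14} \approx 489.07$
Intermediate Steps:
$J{\left(T,M \right)} = \frac{1}{2 M}$
$g{\left(f \right)} = \frac{1}{8}$
$W{\left(s \right)} = 488$ ($W{\left(s \right)} = \left(-4\right) \left(-122\right) = 488$)
$W{\left(g{\left(-2 \right)} \right)} + 15 J{\left(2,7 \right)} = 488 + 15 \frac{1}{2 \cdot 7} = 488 + 15 \cdot \frac{1}{2} \cdot \frac{1}{7} = 488 + 15 \cdot \frac{1}{14} = 488 + \frac{15}{14} = \frac{6847}{14}$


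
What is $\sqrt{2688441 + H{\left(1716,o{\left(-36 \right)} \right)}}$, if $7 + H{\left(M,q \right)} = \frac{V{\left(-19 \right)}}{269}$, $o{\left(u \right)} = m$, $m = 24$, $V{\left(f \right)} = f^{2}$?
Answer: $\frac{\sqrt{194537869783}}{269} \approx 1639.6$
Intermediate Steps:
$o{\left(u \right)} = 24$
$H{\left(M,q \right)} = - \frac{1522}{269}$ ($H{\left(M,q \right)} = -7 + \frac{\left(-19\right)^{2}}{269} = -7 + 361 \cdot \frac{1}{269} = -7 + \frac{361}{269} = - \frac{1522}{269}$)
$\sqrt{2688441 + H{\left(1716,o{\left(-36 \right)} \right)}} = \sqrt{2688441 - \frac{1522}{269}} = \sqrt{\frac{723189107}{269}} = \frac{\sqrt{194537869783}}{269}$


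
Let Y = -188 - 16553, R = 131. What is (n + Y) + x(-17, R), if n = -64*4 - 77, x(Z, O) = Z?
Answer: -17091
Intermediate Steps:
Y = -16741
n = -333 (n = -256 - 77 = -333)
(n + Y) + x(-17, R) = (-333 - 16741) - 17 = -17074 - 17 = -17091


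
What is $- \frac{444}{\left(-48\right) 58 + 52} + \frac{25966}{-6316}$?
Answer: $- \frac{8516851}{2156914} \approx -3.9486$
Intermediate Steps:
$- \frac{444}{\left(-48\right) 58 + 52} + \frac{25966}{-6316} = - \frac{444}{-2784 + 52} + 25966 \left(- \frac{1}{6316}\right) = - \frac{444}{-2732} - \frac{12983}{3158} = \left(-444\right) \left(- \frac{1}{2732}\right) - \frac{12983}{3158} = \frac{111}{683} - \frac{12983}{3158} = - \frac{8516851}{2156914}$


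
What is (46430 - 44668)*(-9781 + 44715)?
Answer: 61553708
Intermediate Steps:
(46430 - 44668)*(-9781 + 44715) = 1762*34934 = 61553708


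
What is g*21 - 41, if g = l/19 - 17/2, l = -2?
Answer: -8425/38 ≈ -221.71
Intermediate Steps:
g = -327/38 (g = -2/19 - 17/2 = -327/38 ≈ -8.6053)
g*21 - 41 = -327/38*21 - 41 = -6867/38 - 41 = -8425/38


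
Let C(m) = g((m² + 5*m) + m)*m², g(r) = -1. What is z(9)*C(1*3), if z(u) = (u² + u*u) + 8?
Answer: -1530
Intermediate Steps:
z(u) = 8 + 2*u² (z(u) = (u² + u²) + 8 = 2*u² + 8 = 8 + 2*u²)
C(m) = -m²
z(9)*C(1*3) = (8 + 2*9²)*(-(1*3)²) = (8 + 2*81)*(-1*3²) = (8 + 162)*(-1*9) = 170*(-9) = -1530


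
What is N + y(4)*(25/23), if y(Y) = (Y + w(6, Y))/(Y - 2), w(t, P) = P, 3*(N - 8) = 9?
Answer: 353/23 ≈ 15.348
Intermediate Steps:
N = 11 (N = 8 + (⅓)*9 = 8 + 3 = 11)
y(Y) = 2*Y/(-2 + Y) (y(Y) = (Y + Y)/(Y - 2) = (2*Y)/(-2 + Y) = 2*Y/(-2 + Y))
N + y(4)*(25/23) = 11 + (2*4/(-2 + 4))*(25/23) = 11 + (2*4/2)*(25*(1/23)) = 11 + (2*4*(½))*(25/23) = 11 + 4*(25/23) = 11 + 100/23 = 353/23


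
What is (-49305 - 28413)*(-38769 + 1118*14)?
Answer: 1796607006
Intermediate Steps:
(-49305 - 28413)*(-38769 + 1118*14) = -77718*(-38769 + 15652) = -77718*(-23117) = 1796607006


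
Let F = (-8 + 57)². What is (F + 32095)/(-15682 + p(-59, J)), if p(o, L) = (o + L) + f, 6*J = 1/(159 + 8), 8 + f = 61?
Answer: -4937856/2245625 ≈ -2.1989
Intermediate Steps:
f = 53 (f = -8 + 61 = 53)
J = 1/1002 (J = 1/(6*(159 + 8)) = (⅙)/167 = (⅙)*(1/167) = 1/1002 ≈ 0.00099800)
F = 2401 (F = 49² = 2401)
p(o, L) = 53 + L + o (p(o, L) = (o + L) + 53 = (L + o) + 53 = 53 + L + o)
(F + 32095)/(-15682 + p(-59, J)) = (2401 + 32095)/(-15682 + (53 + 1/1002 - 59)) = 34496/(-15682 - 6011/1002) = 34496/(-15719375/1002) = 34496*(-1002/15719375) = -4937856/2245625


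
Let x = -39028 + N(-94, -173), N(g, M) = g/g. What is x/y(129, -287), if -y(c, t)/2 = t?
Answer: -39027/574 ≈ -67.991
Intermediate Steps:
N(g, M) = 1
y(c, t) = -2*t
x = -39027 (x = -39028 + 1 = -39027)
x/y(129, -287) = -39027/((-2*(-287))) = -39027/574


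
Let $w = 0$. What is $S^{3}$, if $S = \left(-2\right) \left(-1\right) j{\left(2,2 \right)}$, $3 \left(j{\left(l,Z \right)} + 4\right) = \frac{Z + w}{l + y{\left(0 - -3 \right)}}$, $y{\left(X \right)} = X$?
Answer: $- \frac{1560896}{3375} \approx -462.49$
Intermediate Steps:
$j{\left(l,Z \right)} = -4 + \frac{Z}{3 \left(3 + l\right)}$ ($j{\left(l,Z \right)} = -4 + \frac{\left(Z + 0\right) \frac{1}{l + \left(0 - -3\right)}}{3} = -4 + \frac{Z \frac{1}{l + \left(0 + 3\right)}}{3} = -4 + \frac{Z \frac{1}{l + 3}}{3} = -4 + \frac{Z \frac{1}{3 + l}}{3} = -4 + \frac{Z}{3 \left(3 + l\right)}$)
$S = - \frac{116}{15}$ ($S = \left(-2\right) \left(-1\right) \frac{-36 + 2 - 24}{3 \left(3 + 2\right)} = 2 \frac{-36 + 2 - 24}{3 \cdot 5} = 2 \cdot \frac{1}{3} \cdot \frac{1}{5} \left(-58\right) = 2 \left(- \frac{58}{15}\right) = - \frac{116}{15} \approx -7.7333$)
$S^{3} = \left(- \frac{116}{15}\right)^{3} = - \frac{1560896}{3375}$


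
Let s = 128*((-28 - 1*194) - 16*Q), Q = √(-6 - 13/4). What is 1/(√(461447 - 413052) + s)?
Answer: -1/(28416 - √48395 + 1024*I*√37) ≈ -3.3816e-5 + 7.4702e-6*I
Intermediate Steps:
Q = I*√37/2 (Q = √(-6 - 13*¼) = √(-6 - 13/4) = √(-37/4) = I*√37/2 ≈ 3.0414*I)
s = -28416 - 1024*I*√37 (s = 128*((-28 - 1*194) - 8*I*√37) = 128*((-28 - 194) - 8*I*√37) = 128*(-222 - 8*I*√37) = -28416 - 1024*I*√37 ≈ -28416.0 - 6228.8*I)
1/(√(461447 - 413052) + s) = 1/(√(461447 - 413052) + (-28416 - 1024*I*√37)) = 1/(√48395 + (-28416 - 1024*I*√37)) = 1/(-28416 + √48395 - 1024*I*√37)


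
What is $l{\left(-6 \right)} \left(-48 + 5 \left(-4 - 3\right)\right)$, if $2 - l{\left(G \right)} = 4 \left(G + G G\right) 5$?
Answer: $49634$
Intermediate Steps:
$l{\left(G \right)} = 2 - 20 G - 20 G^{2}$ ($l{\left(G \right)} = 2 - 4 \left(G + G G\right) 5 = 2 - 4 \left(G + G^{2}\right) 5 = 2 - \left(4 G + 4 G^{2}\right) 5 = 2 - \left(20 G + 20 G^{2}\right) = 2 - 20 G - 20 G^{2}$)
$l{\left(-6 \right)} \left(-48 + 5 \left(-4 - 3\right)\right) = \left(2 - -120 - 20 \left(-6\right)^{2}\right) \left(-48 + 5 \left(-4 - 3\right)\right) = \left(2 + 120 - 720\right) \left(-48 + 5 \left(-7\right)\right) = \left(2 + 120 - 720\right) \left(-48 - 35\right) = \left(-598\right) \left(-83\right) = 49634$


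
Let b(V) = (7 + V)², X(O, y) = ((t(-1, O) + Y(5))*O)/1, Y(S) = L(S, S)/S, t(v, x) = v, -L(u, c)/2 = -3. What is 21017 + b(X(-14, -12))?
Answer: 525866/25 ≈ 21035.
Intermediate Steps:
L(u, c) = 6 (L(u, c) = -2*(-3) = 6)
Y(S) = 6/S
X(O, y) = O/5 (X(O, y) = ((-1 + 6/5)*O)/1 = ((-1 + 6*(⅕))*O)*1 = ((-1 + 6/5)*O)*1 = (O/5)*1 = O/5)
21017 + b(X(-14, -12)) = 21017 + (7 + (⅕)*(-14))² = 21017 + (7 - 14/5)² = 21017 + (21/5)² = 21017 + 441/25 = 525866/25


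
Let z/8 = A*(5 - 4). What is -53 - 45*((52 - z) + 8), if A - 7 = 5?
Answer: 1567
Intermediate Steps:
A = 12 (A = 7 + 5 = 12)
z = 96 (z = 8*(12*(5 - 4)) = 8*(12*1) = 8*12 = 96)
-53 - 45*((52 - z) + 8) = -53 - 45*((52 - 1*96) + 8) = -53 - 45*((52 - 96) + 8) = -53 - 45*(-44 + 8) = -53 - 45*(-36) = -53 + 1620 = 1567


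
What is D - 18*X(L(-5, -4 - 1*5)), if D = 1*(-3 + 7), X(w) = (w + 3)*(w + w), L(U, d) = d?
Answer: -1940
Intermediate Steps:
X(w) = 2*w*(3 + w) (X(w) = (3 + w)*(2*w) = 2*w*(3 + w))
D = 4 (D = 1*4 = 4)
D - 18*X(L(-5, -4 - 1*5)) = 4 - 36*(-4 - 1*5)*(3 + (-4 - 1*5)) = 4 - 36*(-4 - 5)*(3 + (-4 - 5)) = 4 - 36*(-9)*(3 - 9) = 4 - 36*(-9)*(-6) = 4 - 18*108 = 4 - 1944 = -1940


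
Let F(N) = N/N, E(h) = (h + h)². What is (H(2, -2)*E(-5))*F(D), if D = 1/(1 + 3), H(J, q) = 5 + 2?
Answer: 700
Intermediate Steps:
H(J, q) = 7
D = ¼ (D = 1/4 = ¼ ≈ 0.25000)
E(h) = 4*h² (E(h) = (2*h)² = 4*h²)
F(N) = 1
(H(2, -2)*E(-5))*F(D) = (7*(4*(-5)²))*1 = (7*(4*25))*1 = (7*100)*1 = 700*1 = 700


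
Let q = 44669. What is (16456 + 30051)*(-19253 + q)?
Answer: 1182021912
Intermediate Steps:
(16456 + 30051)*(-19253 + q) = (16456 + 30051)*(-19253 + 44669) = 46507*25416 = 1182021912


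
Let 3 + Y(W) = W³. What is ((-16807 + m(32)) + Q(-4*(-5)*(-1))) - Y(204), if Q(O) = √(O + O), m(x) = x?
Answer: -8506436 + 2*I*√10 ≈ -8.5064e+6 + 6.3246*I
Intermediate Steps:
Q(O) = √2*√O (Q(O) = √(2*O) = √2*√O)
Y(W) = -3 + W³
((-16807 + m(32)) + Q(-4*(-5)*(-1))) - Y(204) = ((-16807 + 32) + √2*√(-4*(-5)*(-1))) - (-3 + 204³) = (-16775 + √2*√(20*(-1))) - (-3 + 8489664) = (-16775 + √2*√(-20)) - 1*8489661 = (-16775 + √2*(2*I*√5)) - 8489661 = (-16775 + 2*I*√10) - 8489661 = -8506436 + 2*I*√10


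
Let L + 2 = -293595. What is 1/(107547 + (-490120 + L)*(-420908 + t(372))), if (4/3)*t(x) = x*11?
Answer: 1/327467635110 ≈ 3.0537e-12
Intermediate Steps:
L = -293597 (L = -2 - 293595 = -293597)
t(x) = 33*x/4 (t(x) = 3*(x*11)/4 = 3*(11*x)/4 = 33*x/4)
1/(107547 + (-490120 + L)*(-420908 + t(372))) = 1/(107547 + (-490120 - 293597)*(-420908 + (33/4)*372)) = 1/(107547 - 783717*(-420908 + 3069)) = 1/(107547 - 783717*(-417839)) = 1/(107547 + 327467527563) = 1/327467635110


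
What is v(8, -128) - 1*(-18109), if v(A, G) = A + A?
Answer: 18125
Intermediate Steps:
v(A, G) = 2*A
v(8, -128) - 1*(-18109) = 2*8 - 1*(-18109) = 16 + 18109 = 18125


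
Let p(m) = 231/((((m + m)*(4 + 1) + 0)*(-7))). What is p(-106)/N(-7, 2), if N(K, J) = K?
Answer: -33/7420 ≈ -0.0044474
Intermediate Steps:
p(m) = -33/(10*m) (p(m) = 231/((((2*m)*5 + 0)*(-7))) = 231/(((10*m + 0)*(-7))) = 231/(((10*m)*(-7))) = 231/((-70*m)) = 231*(-1/(70*m)) = -33/(10*m))
p(-106)/N(-7, 2) = -33/10/(-106)/(-7) = -33/10*(-1/106)*(-⅐) = (33/1060)*(-⅐) = -33/7420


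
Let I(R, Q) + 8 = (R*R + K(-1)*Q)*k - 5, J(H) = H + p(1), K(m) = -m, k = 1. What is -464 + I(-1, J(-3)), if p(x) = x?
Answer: -478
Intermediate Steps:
J(H) = 1 + H (J(H) = H + 1 = 1 + H)
I(R, Q) = -13 + Q + R² (I(R, Q) = -8 + ((R*R + (-1*(-1))*Q)*1 - 5) = -8 + ((R² + 1*Q)*1 - 5) = -8 + ((R² + Q)*1 - 5) = -8 + ((Q + R²)*1 - 5) = -8 + ((Q + R²) - 5) = -8 + (-5 + Q + R²) = -13 + Q + R²)
-464 + I(-1, J(-3)) = -464 + (-13 + (1 - 3) + (-1)²) = -464 + (-13 - 2 + 1) = -464 - 14 = -478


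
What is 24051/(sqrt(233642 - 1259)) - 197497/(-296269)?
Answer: 197497/296269 + 8017*sqrt(232383)/77461 ≈ 50.559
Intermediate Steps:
24051/(sqrt(233642 - 1259)) - 197497/(-296269) = 24051/(sqrt(232383)) - 197497*(-1/296269) = 24051*(sqrt(232383)/232383) + 197497/296269 = 8017*sqrt(232383)/77461 + 197497/296269 = 197497/296269 + 8017*sqrt(232383)/77461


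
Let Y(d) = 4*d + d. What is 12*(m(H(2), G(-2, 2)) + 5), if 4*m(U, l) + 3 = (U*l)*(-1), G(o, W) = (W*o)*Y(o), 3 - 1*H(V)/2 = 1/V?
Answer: -549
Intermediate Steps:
Y(d) = 5*d
H(V) = 6 - 2/V
G(o, W) = 5*W*o² (G(o, W) = (W*o)*(5*o) = 5*W*o²)
m(U, l) = -¾ - U*l/4 (m(U, l) = -¾ + ((U*l)*(-1))/4 = -¾ + (-U*l)/4 = -¾ - U*l/4)
12*(m(H(2), G(-2, 2)) + 5) = 12*((-¾ - (6 - 2/2)*5*2*(-2)²/4) + 5) = 12*((-¾ - (6 - 2*½)*5*2*4/4) + 5) = 12*((-¾ - ¼*(6 - 1)*40) + 5) = 12*((-¾ - ¼*5*40) + 5) = 12*((-¾ - 50) + 5) = 12*(-203/4 + 5) = 12*(-183/4) = -549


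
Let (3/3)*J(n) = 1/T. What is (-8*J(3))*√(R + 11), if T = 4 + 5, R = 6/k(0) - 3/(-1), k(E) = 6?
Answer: -8*√15/9 ≈ -3.4426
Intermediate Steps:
R = 4 (R = 6/6 - 3/(-1) = 6*(⅙) - 3*(-1) = 1 + 3 = 4)
T = 9
J(n) = ⅑ (J(n) = 1/9 = ⅑)
(-8*J(3))*√(R + 11) = (-8*⅑)*√(4 + 11) = -8*√15/9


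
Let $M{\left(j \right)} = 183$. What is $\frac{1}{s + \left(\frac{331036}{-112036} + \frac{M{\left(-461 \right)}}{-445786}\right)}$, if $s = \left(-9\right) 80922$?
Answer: $- \frac{12486020074}{9093580345783273} \approx -1.3731 \cdot 10^{-6}$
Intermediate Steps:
$s = -728298$
$\frac{1}{s + \left(\frac{331036}{-112036} + \frac{M{\left(-461 \right)}}{-445786}\right)} = \frac{1}{-728298 + \left(\frac{331036}{-112036} + \frac{183}{-445786}\right)} = \frac{1}{-728298 + \left(331036 \left(- \frac{1}{112036}\right) + 183 \left(- \frac{1}{445786}\right)\right)} = \frac{1}{-728298 - \frac{36897929221}{12486020074}} = \frac{1}{- \frac{9093580345783273}{12486020074}} = - \frac{12486020074}{9093580345783273}$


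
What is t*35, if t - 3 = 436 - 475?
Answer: -1260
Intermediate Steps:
t = -36 (t = 3 + (436 - 475) = 3 - 39 = -36)
t*35 = -36*35 = -1260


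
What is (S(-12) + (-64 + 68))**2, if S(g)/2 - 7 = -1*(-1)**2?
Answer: 256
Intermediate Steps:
S(g) = 12 (S(g) = 14 + 2*(-1*(-1)**2) = 14 + 2*(-1*1) = 14 + 2*(-1) = 14 - 2 = 12)
(S(-12) + (-64 + 68))**2 = (12 + (-64 + 68))**2 = (12 + 4)**2 = 16**2 = 256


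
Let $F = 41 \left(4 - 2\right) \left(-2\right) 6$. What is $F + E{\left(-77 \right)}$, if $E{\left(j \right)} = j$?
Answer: $-1061$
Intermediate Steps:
$F = -984$ ($F = 41 \cdot 2 \left(-2\right) 6 = 41 \left(\left(-4\right) 6\right) = 41 \left(-24\right) = -984$)
$F + E{\left(-77 \right)} = -984 - 77 = -1061$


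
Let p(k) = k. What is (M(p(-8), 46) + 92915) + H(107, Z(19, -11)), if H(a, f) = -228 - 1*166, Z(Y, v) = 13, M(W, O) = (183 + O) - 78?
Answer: 92672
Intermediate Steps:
M(W, O) = 105 + O
H(a, f) = -394 (H(a, f) = -228 - 166 = -394)
(M(p(-8), 46) + 92915) + H(107, Z(19, -11)) = ((105 + 46) + 92915) - 394 = (151 + 92915) - 394 = 93066 - 394 = 92672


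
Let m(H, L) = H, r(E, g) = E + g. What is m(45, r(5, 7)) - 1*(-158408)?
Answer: 158453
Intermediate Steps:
m(45, r(5, 7)) - 1*(-158408) = 45 - 1*(-158408) = 45 + 158408 = 158453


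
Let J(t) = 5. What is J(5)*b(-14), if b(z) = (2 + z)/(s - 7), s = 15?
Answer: -15/2 ≈ -7.5000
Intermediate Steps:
b(z) = 1/4 + z/8 (b(z) = (2 + z)/(15 - 7) = (2 + z)/8 = (2 + z)*(1/8) = 1/4 + z/8)
J(5)*b(-14) = 5*(1/4 + (1/8)*(-14)) = 5*(1/4 - 7/4) = 5*(-3/2) = -15/2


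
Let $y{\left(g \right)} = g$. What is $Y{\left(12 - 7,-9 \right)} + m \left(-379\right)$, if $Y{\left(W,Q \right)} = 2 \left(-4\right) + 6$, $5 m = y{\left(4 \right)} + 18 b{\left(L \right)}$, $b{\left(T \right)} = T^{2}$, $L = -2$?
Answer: $- \frac{28814}{5} \approx -5762.8$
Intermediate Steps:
$m = \frac{76}{5}$ ($m = \frac{4 + 18 \left(-2\right)^{2}}{5} = \frac{4 + 18 \cdot 4}{5} = \frac{4 + 72}{5} = \frac{1}{5} \cdot 76 = \frac{76}{5} \approx 15.2$)
$Y{\left(W,Q \right)} = -2$ ($Y{\left(W,Q \right)} = -8 + 6 = -2$)
$Y{\left(12 - 7,-9 \right)} + m \left(-379\right) = -2 + \frac{76}{5} \left(-379\right) = -2 - \frac{28804}{5} = - \frac{28814}{5}$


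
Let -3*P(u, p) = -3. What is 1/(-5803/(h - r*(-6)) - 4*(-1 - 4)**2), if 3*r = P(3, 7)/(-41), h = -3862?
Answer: -158344/15596477 ≈ -0.010153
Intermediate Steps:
P(u, p) = 1 (P(u, p) = -1/3*(-3) = 1)
r = -1/123 (r = (1/(-41))/3 = (1*(-1/41))/3 = (1/3)*(-1/41) = -1/123 ≈ -0.0081301)
1/(-5803/(h - r*(-6)) - 4*(-1 - 4)**2) = 1/(-5803/(-3862 - (-1)*(-6)/123) - 4*(-1 - 4)**2) = 1/(-5803/(-3862 - 1*2/41) - 4*(-5)**2) = 1/(-5803/(-3862 - 2/41) - 4*25) = 1/(-5803/(-158344/41) - 100) = 1/(-5803*(-41/158344) - 100) = 1/(237923/158344 - 100) = 1/(-15596477/158344) = -158344/15596477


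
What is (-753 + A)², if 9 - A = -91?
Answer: 426409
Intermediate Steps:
A = 100 (A = 9 - 1*(-91) = 9 + 91 = 100)
(-753 + A)² = (-753 + 100)² = (-653)² = 426409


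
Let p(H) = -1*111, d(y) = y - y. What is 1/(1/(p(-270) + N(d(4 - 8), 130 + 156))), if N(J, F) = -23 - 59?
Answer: -193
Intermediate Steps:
d(y) = 0
p(H) = -111
N(J, F) = -82
1/(1/(p(-270) + N(d(4 - 8), 130 + 156))) = 1/(1/(-111 - 82)) = 1/(1/(-193)) = 1/(-1/193) = -193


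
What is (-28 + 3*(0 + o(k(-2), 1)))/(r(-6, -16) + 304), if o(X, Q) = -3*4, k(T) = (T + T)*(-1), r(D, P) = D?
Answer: -32/149 ≈ -0.21477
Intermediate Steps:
k(T) = -2*T (k(T) = (2*T)*(-1) = -2*T)
o(X, Q) = -12
(-28 + 3*(0 + o(k(-2), 1)))/(r(-6, -16) + 304) = (-28 + 3*(0 - 12))/(-6 + 304) = (-28 + 3*(-12))/298 = (-28 - 36)*(1/298) = -64*1/298 = -32/149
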